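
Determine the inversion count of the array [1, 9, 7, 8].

Finding inversions in [1, 9, 7, 8]:

(1, 2): arr[1]=9 > arr[2]=7
(1, 3): arr[1]=9 > arr[3]=8

Total inversions: 2

The array has 2 inversion(s): (1,2), (1,3). Each pair (i,j) satisfies i < j and arr[i] > arr[j].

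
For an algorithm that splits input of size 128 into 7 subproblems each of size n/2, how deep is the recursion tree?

For divide and conquer with division factor 2:

Problem sizes at each level:
Level 0: 128
Level 1: 64
Level 2: 32
Level 3: 16
Level 4: 8
Level 5: 4
Level 6: 2
Level 7: 1

The root is level 0 and the size-1 base case is level 7 (the tree spans levels 0 through 7, i.e. 8 levels counting the root), so the depth is the number of divisions: log_2(128) = 7

The recursion tree depth is log_2(128) = 7. At each level, the problem size is divided by 2, so it takes 7 divisions to reduce to a base case of size 1. The algorithm makes 7 recursive calls at each level.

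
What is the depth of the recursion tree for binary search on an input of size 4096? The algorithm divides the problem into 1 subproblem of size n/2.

For divide and conquer with division factor 2:

Problem sizes at each level:
Level 0: 4096
Level 1: 2048
Level 2: 1024
Level 3: 512
Level 4: 256
Level 5: 128
Level 6: 64
Level 7: 32
Level 8: 16
Level 9: 8
Level 10: 4
Level 11: 2
Level 12: 1

The root is level 0 and the size-1 base case is level 12 (the tree spans levels 0 through 12, i.e. 13 levels counting the root), so the depth is the number of divisions: log_2(4096) = 12

The recursion tree depth is log_2(4096) = 12. At each level, the problem size is divided by 2, so it takes 12 divisions to reduce to a base case of size 1. The algorithm makes 1 recursive call at each level.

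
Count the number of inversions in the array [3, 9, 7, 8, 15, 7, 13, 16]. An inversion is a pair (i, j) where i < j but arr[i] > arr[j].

Finding inversions in [3, 9, 7, 8, 15, 7, 13, 16]:

(1, 2): arr[1]=9 > arr[2]=7
(1, 3): arr[1]=9 > arr[3]=8
(1, 5): arr[1]=9 > arr[5]=7
(3, 5): arr[3]=8 > arr[5]=7
(4, 5): arr[4]=15 > arr[5]=7
(4, 6): arr[4]=15 > arr[6]=13

Total inversions: 6

The array has 6 inversion(s): (1,2), (1,3), (1,5), (3,5), (4,5), (4,6). Each pair (i,j) satisfies i < j and arr[i] > arr[j].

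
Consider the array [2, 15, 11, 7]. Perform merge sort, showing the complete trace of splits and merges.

Merge sort trace:

Split: [2, 15, 11, 7] -> [2, 15] and [11, 7]
  Split: [2, 15] -> [2] and [15]
  Merge: [2] + [15] -> [2, 15]
  Split: [11, 7] -> [11] and [7]
  Merge: [11] + [7] -> [7, 11]
Merge: [2, 15] + [7, 11] -> [2, 7, 11, 15]

Final sorted array: [2, 7, 11, 15]

The merge sort proceeds by recursively splitting the array and merging sorted halves.
After all merges, the sorted array is [2, 7, 11, 15].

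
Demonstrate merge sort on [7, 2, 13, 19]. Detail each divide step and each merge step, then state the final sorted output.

Merge sort trace:

Split: [7, 2, 13, 19] -> [7, 2] and [13, 19]
  Split: [7, 2] -> [7] and [2]
  Merge: [7] + [2] -> [2, 7]
  Split: [13, 19] -> [13] and [19]
  Merge: [13] + [19] -> [13, 19]
Merge: [2, 7] + [13, 19] -> [2, 7, 13, 19]

Final sorted array: [2, 7, 13, 19]

The merge sort proceeds by recursively splitting the array and merging sorted halves.
After all merges, the sorted array is [2, 7, 13, 19].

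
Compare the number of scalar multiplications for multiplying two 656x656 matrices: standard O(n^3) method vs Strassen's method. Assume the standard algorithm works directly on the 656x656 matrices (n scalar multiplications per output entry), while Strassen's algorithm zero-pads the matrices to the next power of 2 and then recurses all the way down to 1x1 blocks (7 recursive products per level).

Matrix multiplication for 656x656 matrices:

Strassen's algorithm requires power-of-2 dimensions. Pad 656x656 to 1024x1024 (next power of 2).

Standard algorithm: 656^3 = 282300416 multiplications
Strassen's algorithm: 7^(log2(1024)) = 7^10 = 282475249 multiplications
Difference: 282300416 - 282475249 = -174833 (Strassen uses MORE here due to padding overhead — for small or just-over-power-of-2 n, padding can outweigh the per-level savings)

Standard: 282300416 multiplications (656^3). Strassen: 282475249 multiplications (7^10, after padding to 1024x1024). Strassen reduces 8 recursive multiplications to 7 at each level.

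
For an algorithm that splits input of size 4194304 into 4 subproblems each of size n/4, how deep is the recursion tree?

For divide and conquer with division factor 4:

Problem sizes at each level:
Level 0: 4194304
Level 1: 1048576
Level 2: 262144
Level 3: 65536
Level 4: 16384
Level 5: 4096
Level 6: 1024
Level 7: 256
Level 8: 64
Level 9: 16
Level 10: 4
Level 11: 1

The root is level 0 and the size-1 base case is level 11 (the tree spans levels 0 through 11, i.e. 12 levels counting the root), so the depth is the number of divisions: log_4(4194304) = 11

The recursion tree depth is log_4(4194304) = 11. At each level, the problem size is divided by 4, so it takes 11 divisions to reduce to a base case of size 1. The algorithm makes 4 recursive calls at each level.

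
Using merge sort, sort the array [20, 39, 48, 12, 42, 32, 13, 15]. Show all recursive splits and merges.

Merge sort trace:

Split: [20, 39, 48, 12, 42, 32, 13, 15] -> [20, 39, 48, 12] and [42, 32, 13, 15]
  Split: [20, 39, 48, 12] -> [20, 39] and [48, 12]
    Split: [20, 39] -> [20] and [39]
    Merge: [20] + [39] -> [20, 39]
    Split: [48, 12] -> [48] and [12]
    Merge: [48] + [12] -> [12, 48]
  Merge: [20, 39] + [12, 48] -> [12, 20, 39, 48]
  Split: [42, 32, 13, 15] -> [42, 32] and [13, 15]
    Split: [42, 32] -> [42] and [32]
    Merge: [42] + [32] -> [32, 42]
    Split: [13, 15] -> [13] and [15]
    Merge: [13] + [15] -> [13, 15]
  Merge: [32, 42] + [13, 15] -> [13, 15, 32, 42]
Merge: [12, 20, 39, 48] + [13, 15, 32, 42] -> [12, 13, 15, 20, 32, 39, 42, 48]

Final sorted array: [12, 13, 15, 20, 32, 39, 42, 48]

The merge sort proceeds by recursively splitting the array and merging sorted halves.
After all merges, the sorted array is [12, 13, 15, 20, 32, 39, 42, 48].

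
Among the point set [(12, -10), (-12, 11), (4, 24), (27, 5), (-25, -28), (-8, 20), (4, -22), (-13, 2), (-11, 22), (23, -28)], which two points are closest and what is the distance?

Computing all pairwise distances among 10 points:

d((12, -10), (-12, 11)) = 31.8904
d((12, -10), (4, 24)) = 34.9285
d((12, -10), (27, 5)) = 21.2132
d((12, -10), (-25, -28)) = 41.1461
d((12, -10), (-8, 20)) = 36.0555
d((12, -10), (4, -22)) = 14.4222
d((12, -10), (-13, 2)) = 27.7308
d((12, -10), (-11, 22)) = 39.4081
d((12, -10), (23, -28)) = 21.095
d((-12, 11), (4, 24)) = 20.6155
d((-12, 11), (27, 5)) = 39.4588
d((-12, 11), (-25, -28)) = 41.1096
d((-12, 11), (-8, 20)) = 9.8489
d((-12, 11), (4, -22)) = 36.6742
d((-12, 11), (-13, 2)) = 9.0554
d((-12, 11), (-11, 22)) = 11.0454
d((-12, 11), (23, -28)) = 52.4023
d((4, 24), (27, 5)) = 29.8329
d((4, 24), (-25, -28)) = 59.5399
d((4, 24), (-8, 20)) = 12.6491
d((4, 24), (4, -22)) = 46.0
d((4, 24), (-13, 2)) = 27.8029
d((4, 24), (-11, 22)) = 15.1327
d((4, 24), (23, -28)) = 55.3624
d((27, 5), (-25, -28)) = 61.5873
d((27, 5), (-8, 20)) = 38.0789
d((27, 5), (4, -22)) = 35.4683
d((27, 5), (-13, 2)) = 40.1123
d((27, 5), (-11, 22)) = 41.6293
d((27, 5), (23, -28)) = 33.2415
d((-25, -28), (-8, 20)) = 50.9215
d((-25, -28), (4, -22)) = 29.6142
d((-25, -28), (-13, 2)) = 32.311
d((-25, -28), (-11, 22)) = 51.923
d((-25, -28), (23, -28)) = 48.0
d((-8, 20), (4, -22)) = 43.6807
d((-8, 20), (-13, 2)) = 18.6815
d((-8, 20), (-11, 22)) = 3.6056 <-- minimum
d((-8, 20), (23, -28)) = 57.1402
d((4, -22), (-13, 2)) = 29.4109
d((4, -22), (-11, 22)) = 46.4866
d((4, -22), (23, -28)) = 19.9249
d((-13, 2), (-11, 22)) = 20.0998
d((-13, 2), (23, -28)) = 46.8615
d((-11, 22), (23, -28)) = 60.4649

Closest pair: (-8, 20) and (-11, 22) with distance 3.6056

The closest pair is (-8, 20) and (-11, 22) with Euclidean distance 3.6056. For 10 points, brute-force pairwise comparison is shown above. For large n, the divide-and-conquer algorithm (sort by x, recurse on halves, check the dividing strip) achieves O(n log n).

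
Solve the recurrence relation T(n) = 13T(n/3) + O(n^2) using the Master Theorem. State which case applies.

Master Theorem for T(n) = 13T(n/3) + O(n^2):

a = 13, b = 3, c = 2
log_b(a) = log_3(13) = 2.3347

Case 1: c = 2 < log_3(13) = 2.3347
T(n) = O(n^(log_3 13))

For T(n) = 13T(n/3) + O(n^2): log_3(13) = 2.3347. This is Case 1 of the Master Theorem (c < log_b(a), work dominated by leaves), giving O(n^(log_3 13)).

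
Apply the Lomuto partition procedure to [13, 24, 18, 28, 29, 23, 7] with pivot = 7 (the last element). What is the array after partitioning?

Lomuto partition with pivot = 7:

Initial array: [13, 24, 18, 28, 29, 23, 7]

arr[0]=13 > 7: no swap
arr[1]=24 > 7: no swap
arr[2]=18 > 7: no swap
arr[3]=28 > 7: no swap
arr[4]=29 > 7: no swap
arr[5]=23 > 7: no swap

Place pivot at position 0: [7, 24, 18, 28, 29, 23, 13]
Pivot position: 0

After partitioning with pivot 7, the array becomes [7, 24, 18, 28, 29, 23, 13]. The pivot is placed at index 0. All elements to the left of the pivot are <= 7, and all elements to the right are > 7.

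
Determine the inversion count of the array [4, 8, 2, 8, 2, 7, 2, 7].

Finding inversions in [4, 8, 2, 8, 2, 7, 2, 7]:

(0, 2): arr[0]=4 > arr[2]=2
(0, 4): arr[0]=4 > arr[4]=2
(0, 6): arr[0]=4 > arr[6]=2
(1, 2): arr[1]=8 > arr[2]=2
(1, 4): arr[1]=8 > arr[4]=2
(1, 5): arr[1]=8 > arr[5]=7
(1, 6): arr[1]=8 > arr[6]=2
(1, 7): arr[1]=8 > arr[7]=7
(3, 4): arr[3]=8 > arr[4]=2
(3, 5): arr[3]=8 > arr[5]=7
(3, 6): arr[3]=8 > arr[6]=2
(3, 7): arr[3]=8 > arr[7]=7
(5, 6): arr[5]=7 > arr[6]=2

Total inversions: 13

The array has 13 inversion(s): (0,2), (0,4), (0,6), (1,2), (1,4), (1,5), (1,6), (1,7), (3,4), (3,5), (3,6), (3,7), (5,6). Each pair (i,j) satisfies i < j and arr[i] > arr[j].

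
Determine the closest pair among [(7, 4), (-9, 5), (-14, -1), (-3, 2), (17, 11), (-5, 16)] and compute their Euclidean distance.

Computing all pairwise distances among 6 points:

d((7, 4), (-9, 5)) = 16.0312
d((7, 4), (-14, -1)) = 21.587
d((7, 4), (-3, 2)) = 10.198
d((7, 4), (17, 11)) = 12.2066
d((7, 4), (-5, 16)) = 16.9706
d((-9, 5), (-14, -1)) = 7.8102
d((-9, 5), (-3, 2)) = 6.7082 <-- minimum
d((-9, 5), (17, 11)) = 26.6833
d((-9, 5), (-5, 16)) = 11.7047
d((-14, -1), (-3, 2)) = 11.4018
d((-14, -1), (17, 11)) = 33.2415
d((-14, -1), (-5, 16)) = 19.2354
d((-3, 2), (17, 11)) = 21.9317
d((-3, 2), (-5, 16)) = 14.1421
d((17, 11), (-5, 16)) = 22.561

Closest pair: (-9, 5) and (-3, 2) with distance 6.7082

The closest pair is (-9, 5) and (-3, 2) with Euclidean distance 6.7082. For 6 points, brute-force pairwise comparison is shown above. For large n, the divide-and-conquer algorithm (sort by x, recurse on halves, check the dividing strip) achieves O(n log n).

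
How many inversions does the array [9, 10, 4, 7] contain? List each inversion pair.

Finding inversions in [9, 10, 4, 7]:

(0, 2): arr[0]=9 > arr[2]=4
(0, 3): arr[0]=9 > arr[3]=7
(1, 2): arr[1]=10 > arr[2]=4
(1, 3): arr[1]=10 > arr[3]=7

Total inversions: 4

The array has 4 inversion(s): (0,2), (0,3), (1,2), (1,3). Each pair (i,j) satisfies i < j and arr[i] > arr[j].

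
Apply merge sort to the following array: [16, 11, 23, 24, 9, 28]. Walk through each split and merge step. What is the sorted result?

Merge sort trace:

Split: [16, 11, 23, 24, 9, 28] -> [16, 11, 23] and [24, 9, 28]
  Split: [16, 11, 23] -> [16] and [11, 23]
    Split: [11, 23] -> [11] and [23]
    Merge: [11] + [23] -> [11, 23]
  Merge: [16] + [11, 23] -> [11, 16, 23]
  Split: [24, 9, 28] -> [24] and [9, 28]
    Split: [9, 28] -> [9] and [28]
    Merge: [9] + [28] -> [9, 28]
  Merge: [24] + [9, 28] -> [9, 24, 28]
Merge: [11, 16, 23] + [9, 24, 28] -> [9, 11, 16, 23, 24, 28]

Final sorted array: [9, 11, 16, 23, 24, 28]

The merge sort proceeds by recursively splitting the array and merging sorted halves.
After all merges, the sorted array is [9, 11, 16, 23, 24, 28].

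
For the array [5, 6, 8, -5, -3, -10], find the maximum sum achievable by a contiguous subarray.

Using Kadane's algorithm on [5, 6, 8, -5, -3, -10]:

Scanning through the array:
Position 1 (value 6): max_ending_here = 11, max_so_far = 11
Position 2 (value 8): max_ending_here = 19, max_so_far = 19
Position 3 (value -5): max_ending_here = 14, max_so_far = 19
Position 4 (value -3): max_ending_here = 11, max_so_far = 19
Position 5 (value -10): max_ending_here = 1, max_so_far = 19

Maximum subarray: [5, 6, 8]
Maximum sum: 19

The maximum subarray is [5, 6, 8] with sum 19. This subarray runs from index 0 to index 2.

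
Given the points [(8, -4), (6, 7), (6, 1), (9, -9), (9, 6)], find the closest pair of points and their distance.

Computing all pairwise distances among 5 points:

d((8, -4), (6, 7)) = 11.1803
d((8, -4), (6, 1)) = 5.3852
d((8, -4), (9, -9)) = 5.099
d((8, -4), (9, 6)) = 10.0499
d((6, 7), (6, 1)) = 6.0
d((6, 7), (9, -9)) = 16.2788
d((6, 7), (9, 6)) = 3.1623 <-- minimum
d((6, 1), (9, -9)) = 10.4403
d((6, 1), (9, 6)) = 5.831
d((9, -9), (9, 6)) = 15.0

Closest pair: (6, 7) and (9, 6) with distance 3.1623

The closest pair is (6, 7) and (9, 6) with Euclidean distance 3.1623. For 5 points, brute-force pairwise comparison is shown above. For large n, the divide-and-conquer algorithm (sort by x, recurse on halves, check the dividing strip) achieves O(n log n).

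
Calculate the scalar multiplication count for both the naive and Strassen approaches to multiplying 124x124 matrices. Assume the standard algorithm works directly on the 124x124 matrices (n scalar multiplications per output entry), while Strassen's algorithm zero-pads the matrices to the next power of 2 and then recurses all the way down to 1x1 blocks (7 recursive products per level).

Matrix multiplication for 124x124 matrices:

Strassen's algorithm requires power-of-2 dimensions. Pad 124x124 to 128x128 (next power of 2).

Standard algorithm: 124^3 = 1906624 multiplications
Strassen's algorithm: 7^(log2(128)) = 7^7 = 823543 multiplications
Savings: 1906624 - 823543 = 1083081 multiplications

Standard: 1906624 multiplications (124^3). Strassen: 823543 multiplications (7^7, after padding to 128x128). Strassen reduces 8 recursive multiplications to 7 at each level.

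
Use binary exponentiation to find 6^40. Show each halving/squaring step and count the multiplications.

Computing 6^40 by squaring (build up from 6^1; each line after the first costs one multiplication):

6^1 = 6
6^2 = (6^1)^2 = 6^2 = 36
6^4 = (6^2)^2 = 36^2 = 1296
6^5 = 6 * 6^4 = 6 * 1296 = 7776
6^10 = (6^5)^2 = 7776^2 = 60466176
6^20 = (6^10)^2 = 60466176^2 = 3656158440062976
6^40 = (6^20)^2 = 3656158440062976^2 = 13367494538843734067838845976576

Result: 13367494538843734067838845976576
Multiplications needed: 6 (6 lines after 6^1)

6^40 = 13367494538843734067838845976576. Using exponentiation by squaring, this requires 6 multiplications. The key idea: if the exponent is even, square the half-power; if odd, multiply by the base once.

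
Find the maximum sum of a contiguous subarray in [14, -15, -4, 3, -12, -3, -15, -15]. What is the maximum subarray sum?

Using Kadane's algorithm on [14, -15, -4, 3, -12, -3, -15, -15]:

Scanning through the array:
Position 1 (value -15): max_ending_here = -1, max_so_far = 14
Position 2 (value -4): max_ending_here = -4, max_so_far = 14
Position 3 (value 3): max_ending_here = 3, max_so_far = 14
Position 4 (value -12): max_ending_here = -9, max_so_far = 14
Position 5 (value -3): max_ending_here = -3, max_so_far = 14
Position 6 (value -15): max_ending_here = -15, max_so_far = 14
Position 7 (value -15): max_ending_here = -15, max_so_far = 14

Maximum subarray: [14]
Maximum sum: 14

The maximum subarray is [14] with sum 14. This subarray runs from index 0 to index 0.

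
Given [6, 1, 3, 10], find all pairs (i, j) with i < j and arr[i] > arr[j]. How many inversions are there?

Finding inversions in [6, 1, 3, 10]:

(0, 1): arr[0]=6 > arr[1]=1
(0, 2): arr[0]=6 > arr[2]=3

Total inversions: 2

The array has 2 inversion(s): (0,1), (0,2). Each pair (i,j) satisfies i < j and arr[i] > arr[j].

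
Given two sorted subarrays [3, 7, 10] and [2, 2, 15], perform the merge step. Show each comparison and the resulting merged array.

Merging process:

Compare 3 vs 2: take 2 from right. Merged: [2]
Compare 3 vs 2: take 2 from right. Merged: [2, 2]
Compare 3 vs 15: take 3 from left. Merged: [2, 2, 3]
Compare 7 vs 15: take 7 from left. Merged: [2, 2, 3, 7]
Compare 10 vs 15: take 10 from left. Merged: [2, 2, 3, 7, 10]
Append remaining from right: [15]. Merged: [2, 2, 3, 7, 10, 15]

Final merged array: [2, 2, 3, 7, 10, 15]
Total comparisons: 5

The merged array is [2, 2, 3, 7, 10, 15], requiring 5 comparisons. The merge step runs in O(n) time where n is the total number of elements.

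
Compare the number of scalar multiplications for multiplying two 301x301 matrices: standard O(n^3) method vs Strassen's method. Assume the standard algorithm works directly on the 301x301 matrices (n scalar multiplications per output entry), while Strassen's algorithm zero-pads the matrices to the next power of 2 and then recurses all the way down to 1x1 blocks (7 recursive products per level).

Matrix multiplication for 301x301 matrices:

Strassen's algorithm requires power-of-2 dimensions. Pad 301x301 to 512x512 (next power of 2).

Standard algorithm: 301^3 = 27270901 multiplications
Strassen's algorithm: 7^(log2(512)) = 7^9 = 40353607 multiplications
Difference: 27270901 - 40353607 = -13082706 (Strassen uses MORE here due to padding overhead — for small or just-over-power-of-2 n, padding can outweigh the per-level savings)

Standard: 27270901 multiplications (301^3). Strassen: 40353607 multiplications (7^9, after padding to 512x512). Strassen reduces 8 recursive multiplications to 7 at each level.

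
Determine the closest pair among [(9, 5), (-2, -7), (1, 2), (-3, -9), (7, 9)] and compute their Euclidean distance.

Computing all pairwise distances among 5 points:

d((9, 5), (-2, -7)) = 16.2788
d((9, 5), (1, 2)) = 8.544
d((9, 5), (-3, -9)) = 18.4391
d((9, 5), (7, 9)) = 4.4721
d((-2, -7), (1, 2)) = 9.4868
d((-2, -7), (-3, -9)) = 2.2361 <-- minimum
d((-2, -7), (7, 9)) = 18.3576
d((1, 2), (-3, -9)) = 11.7047
d((1, 2), (7, 9)) = 9.2195
d((-3, -9), (7, 9)) = 20.5913

Closest pair: (-2, -7) and (-3, -9) with distance 2.2361

The closest pair is (-2, -7) and (-3, -9) with Euclidean distance 2.2361. For 5 points, brute-force pairwise comparison is shown above. For large n, the divide-and-conquer algorithm (sort by x, recurse on halves, check the dividing strip) achieves O(n log n).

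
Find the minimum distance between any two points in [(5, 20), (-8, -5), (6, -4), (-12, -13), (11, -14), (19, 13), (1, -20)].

Computing all pairwise distances among 7 points:

d((5, 20), (-8, -5)) = 28.178
d((5, 20), (6, -4)) = 24.0208
d((5, 20), (-12, -13)) = 37.1214
d((5, 20), (11, -14)) = 34.5254
d((5, 20), (19, 13)) = 15.6525
d((5, 20), (1, -20)) = 40.1995
d((-8, -5), (6, -4)) = 14.0357
d((-8, -5), (-12, -13)) = 8.9443 <-- minimum
d((-8, -5), (11, -14)) = 21.0238
d((-8, -5), (19, 13)) = 32.45
d((-8, -5), (1, -20)) = 17.4929
d((6, -4), (-12, -13)) = 20.1246
d((6, -4), (11, -14)) = 11.1803
d((6, -4), (19, 13)) = 21.4009
d((6, -4), (1, -20)) = 16.7631
d((-12, -13), (11, -14)) = 23.0217
d((-12, -13), (19, 13)) = 40.4599
d((-12, -13), (1, -20)) = 14.7648
d((11, -14), (19, 13)) = 28.1603
d((11, -14), (1, -20)) = 11.6619
d((19, 13), (1, -20)) = 37.5899

Closest pair: (-8, -5) and (-12, -13) with distance 8.9443

The closest pair is (-8, -5) and (-12, -13) with Euclidean distance 8.9443. For 7 points, brute-force pairwise comparison is shown above. For large n, the divide-and-conquer algorithm (sort by x, recurse on halves, check the dividing strip) achieves O(n log n).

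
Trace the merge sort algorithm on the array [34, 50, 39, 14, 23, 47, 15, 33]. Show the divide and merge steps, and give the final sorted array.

Merge sort trace:

Split: [34, 50, 39, 14, 23, 47, 15, 33] -> [34, 50, 39, 14] and [23, 47, 15, 33]
  Split: [34, 50, 39, 14] -> [34, 50] and [39, 14]
    Split: [34, 50] -> [34] and [50]
    Merge: [34] + [50] -> [34, 50]
    Split: [39, 14] -> [39] and [14]
    Merge: [39] + [14] -> [14, 39]
  Merge: [34, 50] + [14, 39] -> [14, 34, 39, 50]
  Split: [23, 47, 15, 33] -> [23, 47] and [15, 33]
    Split: [23, 47] -> [23] and [47]
    Merge: [23] + [47] -> [23, 47]
    Split: [15, 33] -> [15] and [33]
    Merge: [15] + [33] -> [15, 33]
  Merge: [23, 47] + [15, 33] -> [15, 23, 33, 47]
Merge: [14, 34, 39, 50] + [15, 23, 33, 47] -> [14, 15, 23, 33, 34, 39, 47, 50]

Final sorted array: [14, 15, 23, 33, 34, 39, 47, 50]

The merge sort proceeds by recursively splitting the array and merging sorted halves.
After all merges, the sorted array is [14, 15, 23, 33, 34, 39, 47, 50].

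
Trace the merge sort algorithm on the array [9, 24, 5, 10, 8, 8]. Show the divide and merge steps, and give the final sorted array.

Merge sort trace:

Split: [9, 24, 5, 10, 8, 8] -> [9, 24, 5] and [10, 8, 8]
  Split: [9, 24, 5] -> [9] and [24, 5]
    Split: [24, 5] -> [24] and [5]
    Merge: [24] + [5] -> [5, 24]
  Merge: [9] + [5, 24] -> [5, 9, 24]
  Split: [10, 8, 8] -> [10] and [8, 8]
    Split: [8, 8] -> [8] and [8]
    Merge: [8] + [8] -> [8, 8]
  Merge: [10] + [8, 8] -> [8, 8, 10]
Merge: [5, 9, 24] + [8, 8, 10] -> [5, 8, 8, 9, 10, 24]

Final sorted array: [5, 8, 8, 9, 10, 24]

The merge sort proceeds by recursively splitting the array and merging sorted halves.
After all merges, the sorted array is [5, 8, 8, 9, 10, 24].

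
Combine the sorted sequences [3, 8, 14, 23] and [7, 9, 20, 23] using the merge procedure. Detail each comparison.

Merging process:

Compare 3 vs 7: take 3 from left. Merged: [3]
Compare 8 vs 7: take 7 from right. Merged: [3, 7]
Compare 8 vs 9: take 8 from left. Merged: [3, 7, 8]
Compare 14 vs 9: take 9 from right. Merged: [3, 7, 8, 9]
Compare 14 vs 20: take 14 from left. Merged: [3, 7, 8, 9, 14]
Compare 23 vs 20: take 20 from right. Merged: [3, 7, 8, 9, 14, 20]
Compare 23 vs 23: take 23 from left. Merged: [3, 7, 8, 9, 14, 20, 23]
Append remaining from right: [23]. Merged: [3, 7, 8, 9, 14, 20, 23, 23]

Final merged array: [3, 7, 8, 9, 14, 20, 23, 23]
Total comparisons: 7

The merged array is [3, 7, 8, 9, 14, 20, 23, 23], requiring 7 comparisons. The merge step runs in O(n) time where n is the total number of elements.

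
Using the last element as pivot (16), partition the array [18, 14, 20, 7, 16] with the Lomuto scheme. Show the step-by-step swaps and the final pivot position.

Lomuto partition with pivot = 16:

Initial array: [18, 14, 20, 7, 16]

arr[0]=18 > 16: no swap
arr[1]=14 <= 16: swap with position 0, array becomes [14, 18, 20, 7, 16]
arr[2]=20 > 16: no swap
arr[3]=7 <= 16: swap with position 1, array becomes [14, 7, 20, 18, 16]

Place pivot at position 2: [14, 7, 16, 18, 20]
Pivot position: 2

After partitioning with pivot 16, the array becomes [14, 7, 16, 18, 20]. The pivot is placed at index 2. All elements to the left of the pivot are <= 16, and all elements to the right are > 16.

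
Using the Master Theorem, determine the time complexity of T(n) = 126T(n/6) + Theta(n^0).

Master Theorem for T(n) = 126T(n/6) + O(n^0):

a = 126, b = 6, c = 0
log_b(a) = log_6(126) = 2.6992

Case 1: c = 0 < log_6(126) = 2.6992
T(n) = O(n^(log_6 126))

For T(n) = 126T(n/6) + O(n^0): log_6(126) = 2.6992. This is Case 1 of the Master Theorem (c < log_b(a), work dominated by leaves), giving O(n^(log_6 126)).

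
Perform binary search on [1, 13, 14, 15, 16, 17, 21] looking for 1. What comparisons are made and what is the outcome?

Binary search for 1 in [1, 13, 14, 15, 16, 17, 21]:

lo=0, hi=6, mid=3, arr[mid]=15 -> 15 > 1, search left half
lo=0, hi=2, mid=1, arr[mid]=13 -> 13 > 1, search left half
lo=0, hi=0, mid=0, arr[mid]=1 -> Found target at index 0!

Binary search finds 1 at index 0 after 3 comparisons. The search repeatedly halves the search space by comparing with the middle element.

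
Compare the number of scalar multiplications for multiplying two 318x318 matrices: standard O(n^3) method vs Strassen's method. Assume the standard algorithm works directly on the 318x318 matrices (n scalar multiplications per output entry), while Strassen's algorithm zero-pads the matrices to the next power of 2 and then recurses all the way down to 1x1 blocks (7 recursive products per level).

Matrix multiplication for 318x318 matrices:

Strassen's algorithm requires power-of-2 dimensions. Pad 318x318 to 512x512 (next power of 2).

Standard algorithm: 318^3 = 32157432 multiplications
Strassen's algorithm: 7^(log2(512)) = 7^9 = 40353607 multiplications
Difference: 32157432 - 40353607 = -8196175 (Strassen uses MORE here due to padding overhead — for small or just-over-power-of-2 n, padding can outweigh the per-level savings)

Standard: 32157432 multiplications (318^3). Strassen: 40353607 multiplications (7^9, after padding to 512x512). Strassen reduces 8 recursive multiplications to 7 at each level.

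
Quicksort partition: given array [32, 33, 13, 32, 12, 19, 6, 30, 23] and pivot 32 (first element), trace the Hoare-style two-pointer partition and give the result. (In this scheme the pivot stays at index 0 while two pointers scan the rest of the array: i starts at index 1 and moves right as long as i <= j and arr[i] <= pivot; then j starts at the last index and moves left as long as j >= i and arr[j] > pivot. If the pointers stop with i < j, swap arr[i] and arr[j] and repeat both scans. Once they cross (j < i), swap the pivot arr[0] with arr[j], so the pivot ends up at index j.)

Hoare-style two-pointer partition with pivot = 32:

Initial array: [32, 33, 13, 32, 12, 19, 6, 30, 23]

Pointers start at i = 1, j = 8.
i stops at index 1 (arr[1]=33 > 32), j stops at index 8 (arr[8]=23 <= 32): swap arr[1] and arr[8], array becomes [32, 23, 13, 32, 12, 19, 6, 30, 33]
i ends at 8, j ends at 7: the pointers have crossed (j < i), so scanning stops.

Swap pivot arr[0] with arr[7] to place pivot at position 7: [30, 23, 13, 32, 12, 19, 6, 32, 33]
Pivot position: 7

After partitioning with pivot 32, the array becomes [30, 23, 13, 32, 12, 19, 6, 32, 33]. The pivot is placed at index 7. All elements to the left of the pivot are <= 32, and all elements to the right are > 32.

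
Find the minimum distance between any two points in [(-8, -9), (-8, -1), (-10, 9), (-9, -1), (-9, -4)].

Computing all pairwise distances among 5 points:

d((-8, -9), (-8, -1)) = 8.0
d((-8, -9), (-10, 9)) = 18.1108
d((-8, -9), (-9, -1)) = 8.0623
d((-8, -9), (-9, -4)) = 5.099
d((-8, -1), (-10, 9)) = 10.198
d((-8, -1), (-9, -1)) = 1.0 <-- minimum
d((-8, -1), (-9, -4)) = 3.1623
d((-10, 9), (-9, -1)) = 10.0499
d((-10, 9), (-9, -4)) = 13.0384
d((-9, -1), (-9, -4)) = 3.0

Closest pair: (-8, -1) and (-9, -1) with distance 1.0

The closest pair is (-8, -1) and (-9, -1) with Euclidean distance 1.0. For 5 points, brute-force pairwise comparison is shown above. For large n, the divide-and-conquer algorithm (sort by x, recurse on halves, check the dividing strip) achieves O(n log n).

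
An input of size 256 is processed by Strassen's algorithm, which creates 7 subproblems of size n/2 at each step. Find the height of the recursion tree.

For divide and conquer with division factor 2:

Problem sizes at each level:
Level 0: 256
Level 1: 128
Level 2: 64
Level 3: 32
Level 4: 16
Level 5: 8
Level 6: 4
Level 7: 2
Level 8: 1

The root is level 0 and the size-1 base case is level 8 (the tree spans levels 0 through 8, i.e. 9 levels counting the root), so the depth is the number of divisions: log_2(256) = 8

The recursion tree depth is log_2(256) = 8. At each level, the problem size is divided by 2, so it takes 8 divisions to reduce to a base case of size 1. The algorithm makes 7 recursive calls at each level.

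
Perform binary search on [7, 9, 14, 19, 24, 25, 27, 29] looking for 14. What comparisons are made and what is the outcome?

Binary search for 14 in [7, 9, 14, 19, 24, 25, 27, 29]:

lo=0, hi=7, mid=3, arr[mid]=19 -> 19 > 14, search left half
lo=0, hi=2, mid=1, arr[mid]=9 -> 9 < 14, search right half
lo=2, hi=2, mid=2, arr[mid]=14 -> Found target at index 2!

Binary search finds 14 at index 2 after 3 comparisons. The search repeatedly halves the search space by comparing with the middle element.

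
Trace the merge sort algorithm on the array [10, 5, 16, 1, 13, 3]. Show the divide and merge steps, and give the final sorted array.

Merge sort trace:

Split: [10, 5, 16, 1, 13, 3] -> [10, 5, 16] and [1, 13, 3]
  Split: [10, 5, 16] -> [10] and [5, 16]
    Split: [5, 16] -> [5] and [16]
    Merge: [5] + [16] -> [5, 16]
  Merge: [10] + [5, 16] -> [5, 10, 16]
  Split: [1, 13, 3] -> [1] and [13, 3]
    Split: [13, 3] -> [13] and [3]
    Merge: [13] + [3] -> [3, 13]
  Merge: [1] + [3, 13] -> [1, 3, 13]
Merge: [5, 10, 16] + [1, 3, 13] -> [1, 3, 5, 10, 13, 16]

Final sorted array: [1, 3, 5, 10, 13, 16]

The merge sort proceeds by recursively splitting the array and merging sorted halves.
After all merges, the sorted array is [1, 3, 5, 10, 13, 16].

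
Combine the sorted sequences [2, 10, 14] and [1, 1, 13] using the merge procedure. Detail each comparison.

Merging process:

Compare 2 vs 1: take 1 from right. Merged: [1]
Compare 2 vs 1: take 1 from right. Merged: [1, 1]
Compare 2 vs 13: take 2 from left. Merged: [1, 1, 2]
Compare 10 vs 13: take 10 from left. Merged: [1, 1, 2, 10]
Compare 14 vs 13: take 13 from right. Merged: [1, 1, 2, 10, 13]
Append remaining from left: [14]. Merged: [1, 1, 2, 10, 13, 14]

Final merged array: [1, 1, 2, 10, 13, 14]
Total comparisons: 5

The merged array is [1, 1, 2, 10, 13, 14], requiring 5 comparisons. The merge step runs in O(n) time where n is the total number of elements.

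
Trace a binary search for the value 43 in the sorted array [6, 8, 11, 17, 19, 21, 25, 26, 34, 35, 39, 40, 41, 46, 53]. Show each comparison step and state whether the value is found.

Binary search for 43 in [6, 8, 11, 17, 19, 21, 25, 26, 34, 35, 39, 40, 41, 46, 53]:

lo=0, hi=14, mid=7, arr[mid]=26 -> 26 < 43, search right half
lo=8, hi=14, mid=11, arr[mid]=40 -> 40 < 43, search right half
lo=12, hi=14, mid=13, arr[mid]=46 -> 46 > 43, search left half
lo=12, hi=12, mid=12, arr[mid]=41 -> 41 < 43, search right half
lo=13 > hi=12, target 43 not found

Binary search determines that 43 is not in the array after 4 comparisons. The search space was exhausted without finding the target.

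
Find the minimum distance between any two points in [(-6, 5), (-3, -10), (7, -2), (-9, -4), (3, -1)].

Computing all pairwise distances among 5 points:

d((-6, 5), (-3, -10)) = 15.2971
d((-6, 5), (7, -2)) = 14.7648
d((-6, 5), (-9, -4)) = 9.4868
d((-6, 5), (3, -1)) = 10.8167
d((-3, -10), (7, -2)) = 12.8062
d((-3, -10), (-9, -4)) = 8.4853
d((-3, -10), (3, -1)) = 10.8167
d((7, -2), (-9, -4)) = 16.1245
d((7, -2), (3, -1)) = 4.1231 <-- minimum
d((-9, -4), (3, -1)) = 12.3693

Closest pair: (7, -2) and (3, -1) with distance 4.1231

The closest pair is (7, -2) and (3, -1) with Euclidean distance 4.1231. For 5 points, brute-force pairwise comparison is shown above. For large n, the divide-and-conquer algorithm (sort by x, recurse on halves, check the dividing strip) achieves O(n log n).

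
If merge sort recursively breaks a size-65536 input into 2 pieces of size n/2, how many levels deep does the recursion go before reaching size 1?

For divide and conquer with division factor 2:

Problem sizes at each level:
Level 0: 65536
Level 1: 32768
Level 2: 16384
Level 3: 8192
Level 4: 4096
Level 5: 2048
Level 6: 1024
Level 7: 512
Level 8: 256
Level 9: 128
Level 10: 64
Level 11: 32
Level 12: 16
Level 13: 8
Level 14: 4
Level 15: 2
Level 16: 1

The root is level 0 and the size-1 base case is level 16 (the tree spans levels 0 through 16, i.e. 17 levels counting the root), so the depth is the number of divisions: log_2(65536) = 16

The recursion tree depth is log_2(65536) = 16. At each level, the problem size is divided by 2, so it takes 16 divisions to reduce to a base case of size 1. The algorithm makes 2 recursive calls at each level.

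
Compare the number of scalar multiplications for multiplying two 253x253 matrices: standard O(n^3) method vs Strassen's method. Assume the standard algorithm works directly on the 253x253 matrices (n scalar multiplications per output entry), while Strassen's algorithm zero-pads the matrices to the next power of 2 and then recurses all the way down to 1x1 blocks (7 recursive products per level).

Matrix multiplication for 253x253 matrices:

Strassen's algorithm requires power-of-2 dimensions. Pad 253x253 to 256x256 (next power of 2).

Standard algorithm: 253^3 = 16194277 multiplications
Strassen's algorithm: 7^(log2(256)) = 7^8 = 5764801 multiplications
Savings: 16194277 - 5764801 = 10429476 multiplications

Standard: 16194277 multiplications (253^3). Strassen: 5764801 multiplications (7^8, after padding to 256x256). Strassen reduces 8 recursive multiplications to 7 at each level.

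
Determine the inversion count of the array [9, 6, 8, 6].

Finding inversions in [9, 6, 8, 6]:

(0, 1): arr[0]=9 > arr[1]=6
(0, 2): arr[0]=9 > arr[2]=8
(0, 3): arr[0]=9 > arr[3]=6
(2, 3): arr[2]=8 > arr[3]=6

Total inversions: 4

The array has 4 inversion(s): (0,1), (0,2), (0,3), (2,3). Each pair (i,j) satisfies i < j and arr[i] > arr[j].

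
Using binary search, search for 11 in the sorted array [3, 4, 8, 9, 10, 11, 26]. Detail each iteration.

Binary search for 11 in [3, 4, 8, 9, 10, 11, 26]:

lo=0, hi=6, mid=3, arr[mid]=9 -> 9 < 11, search right half
lo=4, hi=6, mid=5, arr[mid]=11 -> Found target at index 5!

Binary search finds 11 at index 5 after 2 comparisons. The search repeatedly halves the search space by comparing with the middle element.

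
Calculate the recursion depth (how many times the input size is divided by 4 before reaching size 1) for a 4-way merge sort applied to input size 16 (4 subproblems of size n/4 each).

For divide and conquer with division factor 4:

Problem sizes at each level:
Level 0: 16
Level 1: 4
Level 2: 1

The root is level 0 and the size-1 base case is level 2 (the tree spans levels 0 through 2, i.e. 3 levels counting the root), so the depth is the number of divisions: log_4(16) = 2

The recursion tree depth is log_4(16) = 2. At each level, the problem size is divided by 4, so it takes 2 divisions to reduce to a base case of size 1. The algorithm makes 4 recursive calls at each level.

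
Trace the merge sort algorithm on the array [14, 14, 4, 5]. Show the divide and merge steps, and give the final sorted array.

Merge sort trace:

Split: [14, 14, 4, 5] -> [14, 14] and [4, 5]
  Split: [14, 14] -> [14] and [14]
  Merge: [14] + [14] -> [14, 14]
  Split: [4, 5] -> [4] and [5]
  Merge: [4] + [5] -> [4, 5]
Merge: [14, 14] + [4, 5] -> [4, 5, 14, 14]

Final sorted array: [4, 5, 14, 14]

The merge sort proceeds by recursively splitting the array and merging sorted halves.
After all merges, the sorted array is [4, 5, 14, 14].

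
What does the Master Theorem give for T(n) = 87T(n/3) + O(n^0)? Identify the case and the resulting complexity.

Master Theorem for T(n) = 87T(n/3) + O(n^0):

a = 87, b = 3, c = 0
log_b(a) = log_3(87) = 4.0650

Case 1: c = 0 < log_3(87) = 4.0650
T(n) = O(n^(log_3 87))

For T(n) = 87T(n/3) + O(n^0): log_3(87) = 4.0650. This is Case 1 of the Master Theorem (c < log_b(a), work dominated by leaves), giving O(n^(log_3 87)).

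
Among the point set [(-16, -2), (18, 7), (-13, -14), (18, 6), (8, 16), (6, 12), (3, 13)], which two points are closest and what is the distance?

Computing all pairwise distances among 7 points:

d((-16, -2), (18, 7)) = 35.171
d((-16, -2), (-13, -14)) = 12.3693
d((-16, -2), (18, 6)) = 34.9285
d((-16, -2), (8, 16)) = 30.0
d((-16, -2), (6, 12)) = 26.0768
d((-16, -2), (3, 13)) = 24.2074
d((18, 7), (-13, -14)) = 37.4433
d((18, 7), (18, 6)) = 1.0 <-- minimum
d((18, 7), (8, 16)) = 13.4536
d((18, 7), (6, 12)) = 13.0
d((18, 7), (3, 13)) = 16.1555
d((-13, -14), (18, 6)) = 36.8917
d((-13, -14), (8, 16)) = 36.6197
d((-13, -14), (6, 12)) = 32.2025
d((-13, -14), (3, 13)) = 31.3847
d((18, 6), (8, 16)) = 14.1421
d((18, 6), (6, 12)) = 13.4164
d((18, 6), (3, 13)) = 16.5529
d((8, 16), (6, 12)) = 4.4721
d((8, 16), (3, 13)) = 5.831
d((6, 12), (3, 13)) = 3.1623

Closest pair: (18, 7) and (18, 6) with distance 1.0

The closest pair is (18, 7) and (18, 6) with Euclidean distance 1.0. For 7 points, brute-force pairwise comparison is shown above. For large n, the divide-and-conquer algorithm (sort by x, recurse on halves, check the dividing strip) achieves O(n log n).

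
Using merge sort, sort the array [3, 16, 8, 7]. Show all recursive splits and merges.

Merge sort trace:

Split: [3, 16, 8, 7] -> [3, 16] and [8, 7]
  Split: [3, 16] -> [3] and [16]
  Merge: [3] + [16] -> [3, 16]
  Split: [8, 7] -> [8] and [7]
  Merge: [8] + [7] -> [7, 8]
Merge: [3, 16] + [7, 8] -> [3, 7, 8, 16]

Final sorted array: [3, 7, 8, 16]

The merge sort proceeds by recursively splitting the array and merging sorted halves.
After all merges, the sorted array is [3, 7, 8, 16].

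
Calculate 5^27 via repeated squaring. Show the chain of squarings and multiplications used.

Computing 5^27 by squaring (build up from 5^1; each line after the first costs one multiplication):

5^1 = 5
5^2 = (5^1)^2 = 5^2 = 25
5^3 = 5 * 5^2 = 5 * 25 = 125
5^6 = (5^3)^2 = 125^2 = 15625
5^12 = (5^6)^2 = 15625^2 = 244140625
5^13 = 5 * 5^12 = 5 * 244140625 = 1220703125
5^26 = (5^13)^2 = 1220703125^2 = 1490116119384765625
5^27 = 5 * 5^26 = 5 * 1490116119384765625 = 7450580596923828125

Result: 7450580596923828125
Multiplications needed: 7 (7 lines after 5^1)

5^27 = 7450580596923828125. Using exponentiation by squaring, this requires 7 multiplications. The key idea: if the exponent is even, square the half-power; if odd, multiply by the base once.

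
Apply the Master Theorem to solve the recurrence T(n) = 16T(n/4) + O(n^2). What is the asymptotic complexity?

Master Theorem for T(n) = 16T(n/4) + O(n^2):

a = 16, b = 4, c = 2
log_b(a) = log_4(16) = 2.0000

Case 2: c = 2 = log_4(16) = 2.0000
T(n) = O(n^2 log n) = O(n^2 log n)

For T(n) = 16T(n/4) + O(n^2): log_4(16) = 2.0000. This is Case 2 of the Master Theorem (c = log_b(a), equal work at all levels), giving O(n^2 log n).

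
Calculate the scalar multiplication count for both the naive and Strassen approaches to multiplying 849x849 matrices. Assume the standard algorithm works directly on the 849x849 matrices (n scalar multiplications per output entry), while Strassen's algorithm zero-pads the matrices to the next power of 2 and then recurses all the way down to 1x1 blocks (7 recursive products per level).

Matrix multiplication for 849x849 matrices:

Strassen's algorithm requires power-of-2 dimensions. Pad 849x849 to 1024x1024 (next power of 2).

Standard algorithm: 849^3 = 611960049 multiplications
Strassen's algorithm: 7^(log2(1024)) = 7^10 = 282475249 multiplications
Savings: 611960049 - 282475249 = 329484800 multiplications

Standard: 611960049 multiplications (849^3). Strassen: 282475249 multiplications (7^10, after padding to 1024x1024). Strassen reduces 8 recursive multiplications to 7 at each level.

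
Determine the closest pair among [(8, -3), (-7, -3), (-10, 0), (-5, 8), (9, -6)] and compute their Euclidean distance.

Computing all pairwise distances among 5 points:

d((8, -3), (-7, -3)) = 15.0
d((8, -3), (-10, 0)) = 18.2483
d((8, -3), (-5, 8)) = 17.0294
d((8, -3), (9, -6)) = 3.1623 <-- minimum
d((-7, -3), (-10, 0)) = 4.2426
d((-7, -3), (-5, 8)) = 11.1803
d((-7, -3), (9, -6)) = 16.2788
d((-10, 0), (-5, 8)) = 9.434
d((-10, 0), (9, -6)) = 19.9249
d((-5, 8), (9, -6)) = 19.799

Closest pair: (8, -3) and (9, -6) with distance 3.1623

The closest pair is (8, -3) and (9, -6) with Euclidean distance 3.1623. For 5 points, brute-force pairwise comparison is shown above. For large n, the divide-and-conquer algorithm (sort by x, recurse on halves, check the dividing strip) achieves O(n log n).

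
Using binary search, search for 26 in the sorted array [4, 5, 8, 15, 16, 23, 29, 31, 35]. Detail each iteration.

Binary search for 26 in [4, 5, 8, 15, 16, 23, 29, 31, 35]:

lo=0, hi=8, mid=4, arr[mid]=16 -> 16 < 26, search right half
lo=5, hi=8, mid=6, arr[mid]=29 -> 29 > 26, search left half
lo=5, hi=5, mid=5, arr[mid]=23 -> 23 < 26, search right half
lo=6 > hi=5, target 26 not found

Binary search determines that 26 is not in the array after 3 comparisons. The search space was exhausted without finding the target.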